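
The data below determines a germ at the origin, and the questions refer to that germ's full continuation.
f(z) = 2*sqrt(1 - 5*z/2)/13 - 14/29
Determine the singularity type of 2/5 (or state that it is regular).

The point is an algebraic (square-root) branch point.

The term (2/13)*sqrt(1 - z/(2/5)) has argument 1 - 2/5/(2/5) = 0 at 2/5: a square-root (algebraic, two-sheeted) branch point; the remaining terms are analytic or single-valued there.


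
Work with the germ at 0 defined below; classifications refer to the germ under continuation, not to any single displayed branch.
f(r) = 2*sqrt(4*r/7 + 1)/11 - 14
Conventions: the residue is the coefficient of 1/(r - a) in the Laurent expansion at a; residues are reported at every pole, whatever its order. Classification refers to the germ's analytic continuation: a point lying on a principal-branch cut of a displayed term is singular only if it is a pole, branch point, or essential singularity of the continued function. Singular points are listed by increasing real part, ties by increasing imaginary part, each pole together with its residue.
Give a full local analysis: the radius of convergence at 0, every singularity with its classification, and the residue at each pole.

Branch term (2/11)*sqrt(1 - r/(-7/4)): its argument vanishes at r = -7/4, a square-root branch point, modulus 7/4.
The radius of convergence is the smallest modulus among the singular points: 7/4.

Radius of convergence at 0: 7/4.
At -7/4: an algebraic (square-root) branch point.


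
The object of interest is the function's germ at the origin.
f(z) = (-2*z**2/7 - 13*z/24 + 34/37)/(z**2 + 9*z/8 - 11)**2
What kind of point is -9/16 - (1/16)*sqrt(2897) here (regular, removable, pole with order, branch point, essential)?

The point is a pole of order 2.

The denominator factor z**2 + 9*z/8 - 11 vanishes at -9/16 - (1/16)*sqrt(2897) and appears to the power 2; the numerator there equals -69621/33152 + (37/2688)*sqrt(2897), nonzero, and no other factor vanishes.
Hence a pole whose order is the multiplicity, 2.


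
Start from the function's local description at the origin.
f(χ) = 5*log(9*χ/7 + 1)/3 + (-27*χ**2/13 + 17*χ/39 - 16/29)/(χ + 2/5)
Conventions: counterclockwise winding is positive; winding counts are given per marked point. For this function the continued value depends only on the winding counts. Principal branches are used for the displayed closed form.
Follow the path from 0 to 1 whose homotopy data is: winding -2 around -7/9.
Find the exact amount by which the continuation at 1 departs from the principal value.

The rational part is single-valued and drops out of the difference; each branch term changes only by its own monodromy.
(5/3)*log(1 - χ/(-7/9)): each positive loop around -7/9 adds 2*pi*i to the log, so winding -2 contributes (5/3)*(-2)*2*pi*i = -(20/3)*pi*i.
Summing the contributions at χ = 1 gives -(20/3)*pi*i.

Continued minus principal equals -(20/3)*pi*i.


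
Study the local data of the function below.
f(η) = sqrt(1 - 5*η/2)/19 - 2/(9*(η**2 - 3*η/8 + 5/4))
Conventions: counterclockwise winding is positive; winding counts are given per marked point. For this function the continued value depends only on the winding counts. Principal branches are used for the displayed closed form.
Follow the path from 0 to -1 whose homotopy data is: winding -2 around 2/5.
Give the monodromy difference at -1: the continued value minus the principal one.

The rational part is single-valued and drops out of the difference; each branch term changes only by its own monodromy.
(1/19)*sqrt(1 - η/(2/5)): winding -2 is even, the square root returns to the same sheet, contribution 0.
Summing the contributions at η = -1 gives 0.

Continued minus principal equals 0.


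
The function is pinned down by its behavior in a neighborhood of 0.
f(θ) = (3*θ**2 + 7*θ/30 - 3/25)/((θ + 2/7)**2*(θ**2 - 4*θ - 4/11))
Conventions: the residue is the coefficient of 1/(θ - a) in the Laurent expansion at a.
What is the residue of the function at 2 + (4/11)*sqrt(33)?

The residue is 915761/1345600 - (90209/12110400)*sqrt(33).

The factor θ**2 - 4*θ - 4/11 splits as (θ - a)(θ - a') with a = 2 + (4/11)*sqrt(33), a' = 2 - (4/11)*sqrt(33). At the order-1 pole a set g(θ) = (θ - a)*f(θ) = [(3*θ**2 + 7*θ/30 - 3/25)/(θ + 2/7)**2] / (θ - a').
Simple pole: residue = g(a) at a = 2 + (4/11)*sqrt(33), which is 915761/1345600 - (90209/12110400)*sqrt(33).


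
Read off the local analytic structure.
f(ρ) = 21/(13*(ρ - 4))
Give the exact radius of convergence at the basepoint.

Denominator factor (ρ - 4): pole of order 1 at 4, modulus 4.
The radius of convergence is the smallest modulus among the singular points: 4.

The radius of convergence is 4.


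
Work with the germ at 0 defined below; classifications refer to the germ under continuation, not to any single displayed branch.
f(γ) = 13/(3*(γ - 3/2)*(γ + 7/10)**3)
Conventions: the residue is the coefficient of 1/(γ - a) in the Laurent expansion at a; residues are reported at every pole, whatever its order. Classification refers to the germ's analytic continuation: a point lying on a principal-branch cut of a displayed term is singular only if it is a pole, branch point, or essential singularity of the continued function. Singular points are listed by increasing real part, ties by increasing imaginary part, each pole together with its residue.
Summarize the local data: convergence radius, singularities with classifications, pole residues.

Radius of convergence at 0: 7/10.
At -7/10: a pole of order 3; residue -1625/3993.
At 3/2: a pole of order 1; residue 1625/3993.

Denominator factor (γ + 7/10)^3: pole of order 3 at -7/10, modulus 7/10.
Denominator factor (γ - 3/2): pole of order 1 at 3/2, modulus 3/2.
The radius of convergence is the smallest modulus among the singular points: 7/10.
At the order-3 pole -7/10 set g(γ) = (γ - (-7/10))^3*f(γ) = 13/(3*(γ - 3/2)).
Order-3 pole: residue = g''(a)/2; g''(-7/10) = -3250/3993, so the residue is -1625/3993.
At the order-1 pole 3/2 set g(γ) = (γ - (3/2))*f(γ) = 13/(3*(γ + 7/10)**3).
Simple pole: residue = g(a) at a = 3/2, which is 1625/3993.
List the singular points by increasing real part (a conjugate pair: the negative imaginary part first).


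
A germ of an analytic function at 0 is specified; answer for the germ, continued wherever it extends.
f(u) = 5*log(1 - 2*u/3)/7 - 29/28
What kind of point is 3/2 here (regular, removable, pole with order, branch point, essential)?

The term (5/7)*log(1 - u/(3/2)) has argument 1 - 3/2/(3/2) = 0 at 3/2: a logarithmic (infinitely-sheeted) branch point; the remaining terms are analytic or single-valued there.

The point is a logarithmic branch point.


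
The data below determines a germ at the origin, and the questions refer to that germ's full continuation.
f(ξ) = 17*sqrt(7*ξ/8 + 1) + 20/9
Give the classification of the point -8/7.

The term (17)*sqrt(1 - ξ/(-8/7)) has argument 1 - -8/7/(-8/7) = 0 at -8/7: a square-root (algebraic, two-sheeted) branch point; the remaining terms are analytic or single-valued there.

The point is an algebraic (square-root) branch point.


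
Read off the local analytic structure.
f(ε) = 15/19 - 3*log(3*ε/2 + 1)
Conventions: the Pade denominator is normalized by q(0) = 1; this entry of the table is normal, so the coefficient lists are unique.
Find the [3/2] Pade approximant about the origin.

Taylor coefficients needed (expand at 0): a_0 = 15/19, a_1 = -9/2, a_2 = 27/8, a_3 = -27/8, a_4 = 243/64, a_5 = -729/160.
Write the denominator as Q(ε) = 1 + q1*ε + q2*ε^2. Requiring Q*f - P = O(ε^6) with deg P <= 3 kills the coefficients of ε^4..ε^5 in Q*f:
  ε^4: a_4 + q1*a_3 + q2*a_2 = 0, i.e. 243/64 + (-27/8)*q1 + (27/8)*q2 = 0.
  ε^5: a_5 + q1*a_4 + q2*a_3 = 0, i.e. -729/160 + (243/64)*q1 + (-27/8)*q2 = 0.
Solving this linear system: q1 = 9/5, q2 = 27/40.
The numerator is Q*f truncated at degree 3: P0 = a_0 = 15/19; P1 = a_1 + q1*a_0 = -117/38; P2 = a_2 + q1*a_1 + q2*a_0 = -1593/380; P3 = a_3 + q1*a_2 + q2*a_1 = -27/80.

The Pade approximant has numerator coefficients [15/19, -117/38, -1593/380, -27/80]; denominator coefficients [1, 9/5, 27/40].


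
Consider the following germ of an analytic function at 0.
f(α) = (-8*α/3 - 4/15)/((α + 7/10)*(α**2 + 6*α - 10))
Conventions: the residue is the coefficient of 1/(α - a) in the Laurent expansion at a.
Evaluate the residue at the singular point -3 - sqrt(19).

The residue is 80/1371 + (548/8683)*sqrt(19).

The factor α**2 + 6*α - 10 splits as (α - a)(α - a') with a = -3 - sqrt(19), a' = -3 + sqrt(19). At the order-1 pole a set g(α) = (α - a)*f(α) = [(-8*α/3 - 4/15)/(α + 7/10)] / (α - a').
Simple pole: residue = g(a) at a = -3 - sqrt(19), which is 80/1371 + (548/8683)*sqrt(19).


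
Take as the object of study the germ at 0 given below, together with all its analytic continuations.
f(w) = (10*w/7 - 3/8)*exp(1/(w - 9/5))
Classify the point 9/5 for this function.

The point is an essential singularity.

The exponent 1/(w - (9/5)) has a pole at 9/5, so exp(1/(w - (9/5))) takes every nonzero value near it: an essential singularity (not a pole of any order).


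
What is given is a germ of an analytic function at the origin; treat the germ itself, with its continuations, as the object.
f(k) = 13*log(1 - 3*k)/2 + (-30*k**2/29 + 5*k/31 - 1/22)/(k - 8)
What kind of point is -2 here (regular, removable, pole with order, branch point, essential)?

Denominator factors: k - 8 = -10 at k = -2 — none vanishes.
Branch term log(1 - k/(1/3)): argument at -2 is 7, nonzero, so -2 is not its branch point (a point on a principal cut is still regular for the continued germ).
So the germ continues analytically to -2.

The point is a regular point.


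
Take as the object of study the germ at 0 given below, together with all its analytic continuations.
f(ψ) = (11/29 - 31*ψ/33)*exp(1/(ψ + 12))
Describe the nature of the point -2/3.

There is no denominator, hence no pole anywhere.
The essential point of exp(1/(ψ - (-12))) is -12, not -2/3.
So the germ continues analytically to -2/3.

The point is a regular point.


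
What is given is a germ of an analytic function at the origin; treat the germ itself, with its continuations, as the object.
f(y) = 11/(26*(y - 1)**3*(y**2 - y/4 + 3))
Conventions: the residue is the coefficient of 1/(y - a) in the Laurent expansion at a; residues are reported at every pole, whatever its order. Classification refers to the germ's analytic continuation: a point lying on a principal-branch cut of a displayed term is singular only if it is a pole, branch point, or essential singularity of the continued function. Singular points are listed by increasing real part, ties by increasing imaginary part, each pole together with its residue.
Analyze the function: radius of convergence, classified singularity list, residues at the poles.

Radius of convergence at 0: 1.
At (1/8) - ((1/8)*sqrt(191))*i: a pole of order 1; residue (121/43875) + ((10087/8380125)*sqrt(191))*i.
At (1/8) + ((1/8)*sqrt(191))*i: a pole of order 1; residue (121/43875) - ((10087/8380125)*sqrt(191))*i.
At 1: a pole of order 3; residue -242/43875.


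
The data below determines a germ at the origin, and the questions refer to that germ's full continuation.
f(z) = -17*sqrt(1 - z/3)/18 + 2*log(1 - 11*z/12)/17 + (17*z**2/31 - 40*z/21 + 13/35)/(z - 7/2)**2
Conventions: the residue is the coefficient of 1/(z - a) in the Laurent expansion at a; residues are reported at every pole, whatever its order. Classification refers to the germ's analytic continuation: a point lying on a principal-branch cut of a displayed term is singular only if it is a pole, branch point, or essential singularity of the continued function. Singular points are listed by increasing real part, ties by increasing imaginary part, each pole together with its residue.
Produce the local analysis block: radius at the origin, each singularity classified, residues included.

Denominator factor (z - 7/2)^2: pole of order 2 at 7/2, modulus 7/2.
Branch term (2/17)*log(1 - z/(12/11)): its argument vanishes at z = 12/11, a logarithmic branch point, modulus 12/11.
Branch term (-17/18)*sqrt(1 - z/(3)): its argument vanishes at z = 3, a square-root branch point, modulus 3.
The radius of convergence is the smallest modulus among the singular points: 12/11.
The branch terms are analytic at 7/2 and contribute nothing to the residue; only the rational part matters.
At the order-2 pole 7/2 set g(z) = (z - (7/2))^2*(rational part) = 17*z**2/31 - 40*z/21 + 13/35.
Order-2 pole: residue = g'(a); g'(7/2) = 1259/651, so the residue is 1259/651.
List the singular points by increasing real part (a conjugate pair: the negative imaginary part first).

Radius of convergence at 0: 12/11.
At 12/11: a logarithmic branch point.
At 3: an algebraic (square-root) branch point.
At 7/2: a pole of order 2; residue 1259/651.


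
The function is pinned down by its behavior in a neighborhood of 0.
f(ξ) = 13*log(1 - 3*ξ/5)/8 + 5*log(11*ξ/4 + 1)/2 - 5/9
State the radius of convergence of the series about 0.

The radius of convergence is 4/11.

Branch term (5/2)*log(1 - ξ/(-4/11)): its argument vanishes at ξ = -4/11, a logarithmic branch point, modulus 4/11.
Branch term (13/8)*log(1 - ξ/(5/3)): its argument vanishes at ξ = 5/3, a logarithmic branch point, modulus 5/3.
The radius of convergence is the smallest modulus among the singular points: 4/11.


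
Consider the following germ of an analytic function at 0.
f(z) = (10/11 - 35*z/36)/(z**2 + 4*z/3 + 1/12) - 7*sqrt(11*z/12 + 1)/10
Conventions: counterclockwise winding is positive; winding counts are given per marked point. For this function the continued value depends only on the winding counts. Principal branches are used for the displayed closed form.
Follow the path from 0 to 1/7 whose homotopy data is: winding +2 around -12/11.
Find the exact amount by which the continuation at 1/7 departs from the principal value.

Continued minus principal equals 0.

The rational part is single-valued and drops out of the difference; each branch term changes only by its own monodromy.
(-7/10)*sqrt(1 - z/(-12/11)): winding +2 is even, the square root returns to the same sheet, contribution 0.
Summing the contributions at z = 1/7 gives 0.


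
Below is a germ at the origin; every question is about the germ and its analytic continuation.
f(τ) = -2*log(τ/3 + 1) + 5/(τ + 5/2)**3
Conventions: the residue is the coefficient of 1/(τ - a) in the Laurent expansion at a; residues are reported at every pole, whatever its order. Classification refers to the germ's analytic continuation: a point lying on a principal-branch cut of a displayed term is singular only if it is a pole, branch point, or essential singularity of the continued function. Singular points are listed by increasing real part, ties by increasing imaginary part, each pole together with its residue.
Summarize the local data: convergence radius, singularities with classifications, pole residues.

Radius of convergence at 0: 5/2.
At -3: a logarithmic branch point.
At -5/2: a pole of order 3; residue 0.

Denominator factor (τ + 5/2)^3: pole of order 3 at -5/2, modulus 5/2.
Branch term (-2)*log(1 - τ/(-3)): its argument vanishes at τ = -3, a logarithmic branch point, modulus 3.
The radius of convergence is the smallest modulus among the singular points: 5/2.
The branch term is analytic at -5/2 and contributes nothing to the residue; only the rational part matters.
At the order-3 pole -5/2 set g(τ) = (τ - (-5/2))^3*(rational part) = 5.
Order-3 pole: residue = g''(a)/2; g''(-5/2) = 0, so the residue is 0.
List the singular points by increasing real part (a conjugate pair: the negative imaginary part first).


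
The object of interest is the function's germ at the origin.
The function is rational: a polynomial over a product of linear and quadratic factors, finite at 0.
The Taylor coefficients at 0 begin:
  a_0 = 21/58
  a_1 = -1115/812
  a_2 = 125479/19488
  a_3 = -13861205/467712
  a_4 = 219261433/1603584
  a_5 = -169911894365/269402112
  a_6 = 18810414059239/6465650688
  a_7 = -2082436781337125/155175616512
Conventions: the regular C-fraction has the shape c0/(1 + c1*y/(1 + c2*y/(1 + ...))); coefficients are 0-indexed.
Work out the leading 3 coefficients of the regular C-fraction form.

The regular C-fraction coefficients are [21/58, 1115/294, 391857/437080].

Taylor coefficients (read off): a_0 = 21/58, a_1 = -1115/812, a_2 = 125479/19488.
c0 = a_0 = 21/58. Peel one level at a time: if S = 1 + c*y/S' with S'(0) = 1, then c is the y-coefficient of S and S' = c*y/(S - 1).
S_1 = c0/f = 1 + (1115/294)*y + (-130619/38416)*y^2 + ...; c1 = 1115/294.
S_2 = c1*y/(S_1 - 1) = 1 + (391857/437080)*y + ...; c2 = 391857/437080.


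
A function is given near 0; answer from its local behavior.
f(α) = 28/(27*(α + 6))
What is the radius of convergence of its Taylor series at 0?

Denominator factor (α + 6): pole of order 1 at -6, modulus 6.
The radius of convergence is the smallest modulus among the singular points: 6.

The radius of convergence is 6.


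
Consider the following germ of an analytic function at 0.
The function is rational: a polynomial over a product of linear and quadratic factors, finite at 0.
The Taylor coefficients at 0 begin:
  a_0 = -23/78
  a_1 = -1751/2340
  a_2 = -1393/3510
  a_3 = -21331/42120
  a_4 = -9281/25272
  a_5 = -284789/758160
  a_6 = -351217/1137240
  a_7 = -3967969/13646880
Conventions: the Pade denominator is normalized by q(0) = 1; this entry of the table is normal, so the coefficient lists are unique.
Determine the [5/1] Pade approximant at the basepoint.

Taylor coefficients needed (read off): a_0 = -23/78, a_1 = -1751/2340, a_2 = -1393/3510, a_3 = -21331/42120, a_4 = -9281/25272, a_5 = -284789/758160, a_6 = -351217/1137240.
Write the denominator as Q(μ) = 1 + q1*μ. Requiring Q*f - P = O(μ^7) with deg P <= 5 kills the coefficients of μ^6..μ^6 in Q*f:
  μ^6: a_6 + q1*a_5 = 0, i.e. -351217/1137240 + (-284789/758160)*q1 = 0.
Solving this linear system: q1 = -702434/854367.
The numerator is Q*f truncated at degree 5: P0 = a_0 = -23/78; P1 = a_1 + q1*a_0 = -37456191/74045140; P2 = a_2 + q1*a_1 = 808407/3702257; P3 = a_3 + q1*a_2 = -26677431/148090280; P4 = a_4 + q1*a_3 = 7275663/148090280; P5 = a_5 + q1*a_4 = -21826989/296180560.

The Pade approximant has numerator coefficients [-23/78, -37456191/74045140, 808407/3702257, -26677431/148090280, 7275663/148090280, -21826989/296180560]; denominator coefficients [1, -702434/854367].


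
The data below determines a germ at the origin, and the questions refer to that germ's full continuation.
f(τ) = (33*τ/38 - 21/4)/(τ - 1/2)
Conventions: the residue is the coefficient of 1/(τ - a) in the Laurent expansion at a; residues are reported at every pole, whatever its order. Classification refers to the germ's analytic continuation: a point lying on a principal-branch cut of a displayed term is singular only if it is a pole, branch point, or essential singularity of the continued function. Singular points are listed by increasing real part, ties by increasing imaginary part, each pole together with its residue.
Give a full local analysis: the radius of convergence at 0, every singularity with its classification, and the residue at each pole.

Radius of convergence at 0: 1/2.
At 1/2: a pole of order 1; residue -183/38.

Denominator factor (τ - 1/2): pole of order 1 at 1/2, modulus 1/2.
The radius of convergence is the smallest modulus among the singular points: 1/2.
At the order-1 pole 1/2 set g(τ) = (τ - (1/2))*f(τ) = 33*τ/38 - 21/4.
Simple pole: residue = g(a) at a = 1/2, which is -183/38.


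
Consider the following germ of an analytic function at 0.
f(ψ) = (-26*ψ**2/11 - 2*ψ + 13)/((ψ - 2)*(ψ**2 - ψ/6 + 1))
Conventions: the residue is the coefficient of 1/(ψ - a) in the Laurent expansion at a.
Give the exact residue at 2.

The residue is -15/154.

At the order-1 pole 2 set g(ψ) = (ψ - (2))*f(ψ) = (-26*ψ**2/11 - 2*ψ + 13)/(ψ**2 - ψ/6 + 1).
Simple pole: residue = g(a) at a = 2, which is -15/154.


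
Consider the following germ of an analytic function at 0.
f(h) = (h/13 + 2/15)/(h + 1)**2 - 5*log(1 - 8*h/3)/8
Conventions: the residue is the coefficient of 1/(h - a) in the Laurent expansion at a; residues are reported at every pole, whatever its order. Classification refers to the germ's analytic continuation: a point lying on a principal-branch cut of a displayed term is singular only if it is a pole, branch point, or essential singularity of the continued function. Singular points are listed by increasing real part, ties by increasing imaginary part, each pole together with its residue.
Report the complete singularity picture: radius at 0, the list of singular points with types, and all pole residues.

Denominator factor (h + 1)^2: pole of order 2 at -1, modulus 1.
Branch term (-5/8)*log(1 - h/(3/8)): its argument vanishes at h = 3/8, a logarithmic branch point, modulus 3/8.
The radius of convergence is the smallest modulus among the singular points: 3/8.
The branch term is analytic at -1 and contributes nothing to the residue; only the rational part matters.
At the order-2 pole -1 set g(h) = (h - (-1))^2*(rational part) = h/13 + 2/15.
Order-2 pole: residue = g'(a); g'(-1) = 1/13, so the residue is 1/13.
List the singular points by increasing real part (a conjugate pair: the negative imaginary part first).

Radius of convergence at 0: 3/8.
At -1: a pole of order 2; residue 1/13.
At 3/8: a logarithmic branch point.


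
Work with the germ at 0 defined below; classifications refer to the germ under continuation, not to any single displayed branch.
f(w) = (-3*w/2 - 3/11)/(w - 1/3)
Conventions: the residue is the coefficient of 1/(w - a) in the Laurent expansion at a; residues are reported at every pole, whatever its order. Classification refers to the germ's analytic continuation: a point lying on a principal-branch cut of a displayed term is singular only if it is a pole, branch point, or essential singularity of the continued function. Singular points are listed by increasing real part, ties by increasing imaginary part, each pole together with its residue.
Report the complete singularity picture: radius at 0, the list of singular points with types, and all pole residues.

Denominator factor (w - 1/3): pole of order 1 at 1/3, modulus 1/3.
The radius of convergence is the smallest modulus among the singular points: 1/3.
At the order-1 pole 1/3 set g(w) = (w - (1/3))*f(w) = -3*w/2 - 3/11.
Simple pole: residue = g(a) at a = 1/3, which is -17/22.

Radius of convergence at 0: 1/3.
At 1/3: a pole of order 1; residue -17/22.


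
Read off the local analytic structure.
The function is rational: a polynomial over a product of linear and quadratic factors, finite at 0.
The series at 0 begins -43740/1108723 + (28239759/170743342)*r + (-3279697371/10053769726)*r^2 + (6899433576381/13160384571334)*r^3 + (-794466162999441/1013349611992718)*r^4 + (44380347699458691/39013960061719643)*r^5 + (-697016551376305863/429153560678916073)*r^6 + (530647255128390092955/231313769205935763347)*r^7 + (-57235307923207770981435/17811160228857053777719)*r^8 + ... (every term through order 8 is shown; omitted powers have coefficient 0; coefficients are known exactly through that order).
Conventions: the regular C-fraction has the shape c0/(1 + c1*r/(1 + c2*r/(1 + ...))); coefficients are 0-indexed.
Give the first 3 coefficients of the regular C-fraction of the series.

The regular C-fraction coefficients are [-43740/1108723, 116213/27720, -92971212157/41878516680].


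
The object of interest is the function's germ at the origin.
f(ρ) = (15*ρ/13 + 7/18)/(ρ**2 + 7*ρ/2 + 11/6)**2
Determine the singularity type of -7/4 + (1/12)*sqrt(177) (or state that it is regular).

The denominator factor ρ**2 + 7*ρ/2 + 11/6 vanishes at -7/4 + (1/12)*sqrt(177) and appears to the power 2; the numerator there equals -763/468 + (5/52)*sqrt(177), nonzero, and no other factor vanishes.
Hence a pole whose order is the multiplicity, 2.

The point is a pole of order 2.


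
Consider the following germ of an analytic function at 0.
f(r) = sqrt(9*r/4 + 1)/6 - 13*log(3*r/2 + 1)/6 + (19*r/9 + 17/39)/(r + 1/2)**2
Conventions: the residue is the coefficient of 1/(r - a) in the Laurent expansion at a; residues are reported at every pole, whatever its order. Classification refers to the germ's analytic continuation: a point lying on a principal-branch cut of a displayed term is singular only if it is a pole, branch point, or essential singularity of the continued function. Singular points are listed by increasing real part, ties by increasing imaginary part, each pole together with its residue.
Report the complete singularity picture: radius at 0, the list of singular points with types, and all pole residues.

Radius of convergence at 0: 4/9.
At -2/3: a logarithmic branch point.
At -1/2: a pole of order 2; residue 19/9.
At -4/9: an algebraic (square-root) branch point.

Denominator factor (r + 1/2)^2: pole of order 2 at -1/2, modulus 1/2.
Branch term (1/6)*sqrt(1 - r/(-4/9)): its argument vanishes at r = -4/9, a square-root branch point, modulus 4/9.
Branch term (-13/6)*log(1 - r/(-2/3)): its argument vanishes at r = -2/3, a logarithmic branch point, modulus 2/3.
The radius of convergence is the smallest modulus among the singular points: 4/9.
The branch terms are analytic at -1/2 and contribute nothing to the residue; only the rational part matters.
At the order-2 pole -1/2 set g(r) = (r - (-1/2))^2*(rational part) = 19*r/9 + 17/39.
Order-2 pole: residue = g'(a); g'(-1/2) = 19/9, so the residue is 19/9.
List the singular points by increasing real part (a conjugate pair: the negative imaginary part first).


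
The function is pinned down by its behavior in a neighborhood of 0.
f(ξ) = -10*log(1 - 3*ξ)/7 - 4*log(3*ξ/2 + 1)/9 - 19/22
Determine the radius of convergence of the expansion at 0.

Branch term (-10/7)*log(1 - ξ/(1/3)): its argument vanishes at ξ = 1/3, a logarithmic branch point, modulus 1/3.
Branch term (-4/9)*log(1 - ξ/(-2/3)): its argument vanishes at ξ = -2/3, a logarithmic branch point, modulus 2/3.
The radius of convergence is the smallest modulus among the singular points: 1/3.

The radius of convergence is 1/3.


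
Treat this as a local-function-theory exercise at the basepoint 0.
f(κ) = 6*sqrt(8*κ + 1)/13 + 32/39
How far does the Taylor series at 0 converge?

The radius of convergence is 1/8.

Branch term (6/13)*sqrt(1 - κ/(-1/8)): its argument vanishes at κ = -1/8, a square-root branch point, modulus 1/8.
The radius of convergence is the smallest modulus among the singular points: 1/8.


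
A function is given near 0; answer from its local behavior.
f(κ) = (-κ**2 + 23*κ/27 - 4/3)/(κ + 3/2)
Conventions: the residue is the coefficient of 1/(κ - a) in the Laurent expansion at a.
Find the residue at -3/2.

At the order-1 pole -3/2 set g(κ) = (κ - (-3/2))*f(κ) = -κ**2 + 23*κ/27 - 4/3.
Simple pole: residue = g(a) at a = -3/2, which is -175/36.

The residue is -175/36.


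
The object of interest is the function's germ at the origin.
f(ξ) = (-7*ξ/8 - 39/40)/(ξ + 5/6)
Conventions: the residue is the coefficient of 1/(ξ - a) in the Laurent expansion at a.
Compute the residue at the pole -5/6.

At the order-1 pole -5/6 set g(ξ) = (ξ - (-5/6))*f(ξ) = -7*ξ/8 - 39/40.
Simple pole: residue = g(a) at a = -5/6, which is -59/240.

The residue is -59/240.


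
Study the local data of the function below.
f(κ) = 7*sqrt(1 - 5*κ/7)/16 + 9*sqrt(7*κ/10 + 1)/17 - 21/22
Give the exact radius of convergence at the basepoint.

Branch term (7/16)*sqrt(1 - κ/(7/5)): its argument vanishes at κ = 7/5, a square-root branch point, modulus 7/5.
Branch term (9/17)*sqrt(1 - κ/(-10/7)): its argument vanishes at κ = -10/7, a square-root branch point, modulus 10/7.
The radius of convergence is the smallest modulus among the singular points: 7/5.

The radius of convergence is 7/5.


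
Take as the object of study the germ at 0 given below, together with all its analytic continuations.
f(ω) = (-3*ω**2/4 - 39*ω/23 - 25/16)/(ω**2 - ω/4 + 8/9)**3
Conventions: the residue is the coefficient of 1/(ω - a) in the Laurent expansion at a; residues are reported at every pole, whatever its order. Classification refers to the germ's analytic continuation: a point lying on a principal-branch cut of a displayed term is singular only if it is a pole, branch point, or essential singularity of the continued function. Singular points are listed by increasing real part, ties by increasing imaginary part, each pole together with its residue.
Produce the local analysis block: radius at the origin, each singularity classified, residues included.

Radius of convergence at 0: (2/3)*sqrt(2).
At (1/8) - ((1/24)*sqrt(503))*i: a pole of order 3; residue -((68831856/2927061121)*sqrt(503))*i.
At (1/8) + ((1/24)*sqrt(503))*i: a pole of order 3; residue ((68831856/2927061121)*sqrt(503))*i.


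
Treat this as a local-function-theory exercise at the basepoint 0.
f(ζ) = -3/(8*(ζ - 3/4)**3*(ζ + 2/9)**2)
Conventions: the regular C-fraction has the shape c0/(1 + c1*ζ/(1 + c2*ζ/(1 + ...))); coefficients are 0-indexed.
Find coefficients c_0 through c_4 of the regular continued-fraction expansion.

Taylor coefficients (expand at 0): a_0 = 18, a_1 = -90, a_2 = 1275/2, a_3 = -10465/3, a_4 = 464135/24.
c0 = a_0 = 18. Peel one level at a time: if S = 1 + c*ζ/S' with S'(0) = 1, then c is the ζ-coefficient of S and S' = c*ζ/(S - 1).
S_1 = c0/f = 1 + (5)*ζ + (-125/12)*ζ^2 + ...; c1 = 5.
S_2 = c1*ζ/(S_1 - 1) = 1 + (25/12)*ζ + (4931/432)*ζ^2 + ...; c2 = 25/12.
S_3 = c2*ζ/(S_2 - 1) = 1 + (-4931/900)*ζ + (1004896/50625)*ζ^2 + ...; c3 = -4931/900.
S_4 = c3*ζ/(S_3 - 1) = 1 + (4019584/1109475)*ζ + ...; c4 = 4019584/1109475.

The regular C-fraction coefficients are [18, 5, 25/12, -4931/900, 4019584/1109475].


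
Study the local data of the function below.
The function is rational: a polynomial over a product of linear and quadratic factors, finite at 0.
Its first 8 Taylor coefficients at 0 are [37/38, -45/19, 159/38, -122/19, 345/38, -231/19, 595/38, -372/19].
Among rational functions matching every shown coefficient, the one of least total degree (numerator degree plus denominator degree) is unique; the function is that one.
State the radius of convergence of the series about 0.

No rational of total degree below 4 reproduces all 8 coefficients; solving the [1/3] Pade equations on them gives f(ζ) = (21*ζ/38 + 37/38)/(ζ + 1)**3, whose expansion matches every shown term.
Denominator factor (ζ + 1)^3: pole of order 3 at -1, modulus 1.
The radius of convergence is the smallest modulus among the singular points: 1.

The radius of convergence is 1.


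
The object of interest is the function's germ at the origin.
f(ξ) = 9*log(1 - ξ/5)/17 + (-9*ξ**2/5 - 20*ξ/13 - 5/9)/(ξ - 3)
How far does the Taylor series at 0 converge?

Denominator factor (ξ - 3): pole of order 1 at 3, modulus 3.
Branch term (9/17)*log(1 - ξ/(5)): its argument vanishes at ξ = 5, a logarithmic branch point, modulus 5.
The radius of convergence is the smallest modulus among the singular points: 3.

The radius of convergence is 3.


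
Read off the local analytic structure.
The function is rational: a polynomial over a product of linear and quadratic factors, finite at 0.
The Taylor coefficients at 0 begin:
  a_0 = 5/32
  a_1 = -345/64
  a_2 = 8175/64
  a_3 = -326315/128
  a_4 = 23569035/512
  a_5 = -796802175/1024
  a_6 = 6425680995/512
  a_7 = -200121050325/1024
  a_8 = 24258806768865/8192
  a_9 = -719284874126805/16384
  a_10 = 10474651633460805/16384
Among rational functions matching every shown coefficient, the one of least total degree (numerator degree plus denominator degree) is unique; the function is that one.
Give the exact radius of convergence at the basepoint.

No rational of total degree below 9 reproduces all 11 coefficients; solving the [0/9] Pade equations on them gives f(w) = 5/(32*(w - 2)**3*(w**2 - 6*w - 1/2)**3), whose expansion matches every shown term.
Denominator factor (w**2 - 6*w - 1/2)^3: discriminant 38, real irrational roots 3 + (1/2)*sqrt(38) and 3 - (1/2)*sqrt(38); poles of order 3, moduli 3 + (1/2)*sqrt(38) and -3 + (1/2)*sqrt(38).
Denominator factor (w - 2)^3: pole of order 3 at 2, modulus 2.
The radius of convergence is the smallest modulus among the singular points: -3 + (1/2)*sqrt(38).

The radius of convergence is -3 + (1/2)*sqrt(38).


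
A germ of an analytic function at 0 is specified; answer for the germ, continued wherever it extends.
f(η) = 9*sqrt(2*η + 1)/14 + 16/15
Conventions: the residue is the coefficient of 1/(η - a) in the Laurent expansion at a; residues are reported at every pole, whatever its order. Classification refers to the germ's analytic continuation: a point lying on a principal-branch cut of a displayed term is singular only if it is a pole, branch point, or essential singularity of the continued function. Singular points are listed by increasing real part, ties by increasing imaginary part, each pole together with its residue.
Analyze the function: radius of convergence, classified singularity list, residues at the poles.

Radius of convergence at 0: 1/2.
At -1/2: an algebraic (square-root) branch point.

Branch term (9/14)*sqrt(1 - η/(-1/2)): its argument vanishes at η = -1/2, a square-root branch point, modulus 1/2.
The radius of convergence is the smallest modulus among the singular points: 1/2.


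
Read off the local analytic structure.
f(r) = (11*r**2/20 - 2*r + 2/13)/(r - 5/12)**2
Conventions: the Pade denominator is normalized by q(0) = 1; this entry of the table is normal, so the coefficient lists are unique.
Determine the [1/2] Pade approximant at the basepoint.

Taylor coefficients needed (expand at 0): a_0 = 288/325, a_1 = -11808/1625, a_2 = -299124/8125, a_3 = -5478624/40625.
Write the denominator as Q(r) = 1 + q1*r + q2*r^2. Requiring Q*f - P = O(r^4) with deg P <= 1 kills the coefficients of r^2..r^3 in Q*f:
  r^2: a_2 + q1*a_1 + q2*a_0 = 0, i.e. -299124/8125 + (-11808/1625)*q1 + (288/325)*q2 = 0.
  r^3: a_3 + q1*a_2 + q2*a_1 = 0, i.e. -5478624/40625 + (-299124/8125)*q1 + (-11808/1625)*q2 = 0.
Solving this linear system: q1 = -492853/108785, q2 = 19123129/4351400.
The numerator is Q*f truncated at degree 1: P0 = a_0 = 288/325; P1 = a_1 + q1*a_0 = -6136128/543925.

The Pade approximant has numerator coefficients [288/325, -6136128/543925]; denominator coefficients [1, -492853/108785, 19123129/4351400].


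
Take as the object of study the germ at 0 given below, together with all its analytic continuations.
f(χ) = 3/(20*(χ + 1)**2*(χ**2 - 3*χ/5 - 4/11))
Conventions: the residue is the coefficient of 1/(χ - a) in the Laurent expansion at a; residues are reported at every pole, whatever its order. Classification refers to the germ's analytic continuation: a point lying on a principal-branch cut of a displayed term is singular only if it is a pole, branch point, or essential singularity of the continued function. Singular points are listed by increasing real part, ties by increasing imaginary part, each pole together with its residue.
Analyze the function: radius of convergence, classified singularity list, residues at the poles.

Radius of convergence at 0: -3/10 + (1/110)*sqrt(5489).
At -1: a pole of order 2; residue 4719/18496.
At 3/10 - (1/110)*sqrt(5489): a pole of order 1; residue -4719/36992 - (38907/18459008)*sqrt(5489).
At 3/10 + (1/110)*sqrt(5489): a pole of order 1; residue -4719/36992 + (38907/18459008)*sqrt(5489).


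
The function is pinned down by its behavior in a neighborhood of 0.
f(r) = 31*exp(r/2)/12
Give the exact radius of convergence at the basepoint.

The radius of convergence is infinite.

The factor exp(r/2) is entire and contributes no finite singular point.
The polynomial part has no poles.
No finite singular points: the Taylor series at 0 converges everywhere.


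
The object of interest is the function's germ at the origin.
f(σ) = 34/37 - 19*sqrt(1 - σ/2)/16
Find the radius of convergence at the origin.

The radius of convergence is 2.

Branch term (-19/16)*sqrt(1 - σ/(2)): its argument vanishes at σ = 2, a square-root branch point, modulus 2.
The radius of convergence is the smallest modulus among the singular points: 2.


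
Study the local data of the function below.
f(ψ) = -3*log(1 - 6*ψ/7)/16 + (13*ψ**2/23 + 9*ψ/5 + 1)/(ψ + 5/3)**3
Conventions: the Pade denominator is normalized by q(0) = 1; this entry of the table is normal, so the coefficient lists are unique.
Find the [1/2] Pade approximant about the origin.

The Pade approximant has numerator coefficients [27/125, 195844666959/425728765000]; denominator coefficients [1, 589925799/425728765, -286202026659/342711655825].

Taylor coefficients needed (expand at 0): a_0 = 27/125, a_1 = 9/56, a_2 = -1192239/28175000, a_3 = 47543571/246531250.
Write the denominator as Q(ψ) = 1 + q1*ψ + q2*ψ^2. Requiring Q*f - P = O(ψ^4) with deg P <= 1 kills the coefficients of ψ^2..ψ^3 in Q*f:
  ψ^2: a_2 + q1*a_1 + q2*a_0 = 0, i.e. -1192239/28175000 + (9/56)*q1 + (27/125)*q2 = 0.
  ψ^3: a_3 + q1*a_2 + q2*a_1 = 0, i.e. 47543571/246531250 + (-1192239/28175000)*q1 + (9/56)*q2 = 0.
Solving this linear system: q1 = 589925799/425728765, q2 = -286202026659/342711655825.
The numerator is Q*f truncated at degree 1: P0 = a_0 = 27/125; P1 = a_1 + q1*a_0 = 195844666959/425728765000.


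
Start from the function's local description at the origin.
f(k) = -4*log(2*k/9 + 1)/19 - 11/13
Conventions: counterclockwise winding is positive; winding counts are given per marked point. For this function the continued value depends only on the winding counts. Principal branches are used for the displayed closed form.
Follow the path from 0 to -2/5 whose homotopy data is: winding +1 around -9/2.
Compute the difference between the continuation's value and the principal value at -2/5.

Continued minus principal equals -(8/19)*pi*i.

The rational part is single-valued and drops out of the difference; each branch term changes only by its own monodromy.
(-4/19)*log(1 - k/(-9/2)): each positive loop around -9/2 adds 2*pi*i to the log, so winding +1 contributes (-4/19)*(1)*2*pi*i = -(8/19)*pi*i.
Summing the contributions at k = -2/5 gives -(8/19)*pi*i.


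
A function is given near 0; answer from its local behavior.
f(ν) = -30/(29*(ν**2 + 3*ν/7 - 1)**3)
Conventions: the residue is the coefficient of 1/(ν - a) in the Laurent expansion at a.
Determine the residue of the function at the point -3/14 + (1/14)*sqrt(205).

The factor ν**2 + 3*ν/7 - 1 splits as (ν - a)(ν - a') with a = -3/14 + (1/14)*sqrt(205), a' = -3/14 - (1/14)*sqrt(205). At the order-3 pole a set g(ν) = (ν - a)^3*f(ν) = [-30/29] / (ν - a')^3.
Order-3 pole: residue = g''(a)/2; g''(-3/14 + (1/14)*sqrt(205)) = -(1210104/49967725)*sqrt(205), so the residue is -(605052/49967725)*sqrt(205).

The residue is -(605052/49967725)*sqrt(205).


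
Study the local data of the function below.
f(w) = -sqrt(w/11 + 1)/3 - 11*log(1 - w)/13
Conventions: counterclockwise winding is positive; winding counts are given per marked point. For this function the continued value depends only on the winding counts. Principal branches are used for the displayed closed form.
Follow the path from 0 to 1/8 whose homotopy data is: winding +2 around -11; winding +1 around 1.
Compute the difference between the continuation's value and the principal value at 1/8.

The rational part is single-valued and drops out of the difference; each branch term changes only by its own monodromy.
(-1/3)*sqrt(1 - w/(-11)): winding +2 is even, the square root returns to the same sheet, contribution 0.
(-11/13)*log(1 - w/(1)): each positive loop around 1 adds 2*pi*i to the log, so winding +1 contributes (-11/13)*(1)*2*pi*i = -(22/13)*pi*i.
Summing the contributions at w = 1/8 gives -(22/13)*pi*i.

Continued minus principal equals -(22/13)*pi*i.


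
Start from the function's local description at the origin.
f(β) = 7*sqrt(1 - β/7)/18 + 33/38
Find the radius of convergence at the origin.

Branch term (7/18)*sqrt(1 - β/(7)): its argument vanishes at β = 7, a square-root branch point, modulus 7.
The radius of convergence is the smallest modulus among the singular points: 7.

The radius of convergence is 7.
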